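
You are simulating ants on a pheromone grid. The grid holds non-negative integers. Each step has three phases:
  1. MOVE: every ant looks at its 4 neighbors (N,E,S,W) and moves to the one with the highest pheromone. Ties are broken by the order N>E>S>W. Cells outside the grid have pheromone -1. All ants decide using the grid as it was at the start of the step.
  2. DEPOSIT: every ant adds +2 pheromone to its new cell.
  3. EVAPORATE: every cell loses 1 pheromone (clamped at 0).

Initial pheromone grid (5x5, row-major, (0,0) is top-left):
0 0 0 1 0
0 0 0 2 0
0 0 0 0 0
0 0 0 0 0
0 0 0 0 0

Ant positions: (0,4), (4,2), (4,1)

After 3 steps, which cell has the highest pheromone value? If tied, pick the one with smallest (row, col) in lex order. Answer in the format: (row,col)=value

Answer: (3,1)=3

Derivation:
Step 1: ant0:(0,4)->W->(0,3) | ant1:(4,2)->N->(3,2) | ant2:(4,1)->N->(3,1)
  grid max=2 at (0,3)
Step 2: ant0:(0,3)->S->(1,3) | ant1:(3,2)->W->(3,1) | ant2:(3,1)->E->(3,2)
  grid max=2 at (1,3)
Step 3: ant0:(1,3)->N->(0,3) | ant1:(3,1)->E->(3,2) | ant2:(3,2)->W->(3,1)
  grid max=3 at (3,1)
Final grid:
  0 0 0 2 0
  0 0 0 1 0
  0 0 0 0 0
  0 3 3 0 0
  0 0 0 0 0
Max pheromone 3 at (3,1)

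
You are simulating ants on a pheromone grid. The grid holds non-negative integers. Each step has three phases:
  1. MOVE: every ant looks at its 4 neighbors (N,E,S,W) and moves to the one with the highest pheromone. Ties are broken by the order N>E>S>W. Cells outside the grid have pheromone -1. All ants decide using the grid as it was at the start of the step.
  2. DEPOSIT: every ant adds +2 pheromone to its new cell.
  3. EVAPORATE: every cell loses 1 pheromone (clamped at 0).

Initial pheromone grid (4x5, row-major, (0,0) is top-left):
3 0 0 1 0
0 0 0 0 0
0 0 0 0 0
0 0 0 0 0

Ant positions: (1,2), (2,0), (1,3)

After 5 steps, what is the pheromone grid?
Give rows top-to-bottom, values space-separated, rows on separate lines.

After step 1: ants at (0,2),(1,0),(0,3)
  2 0 1 2 0
  1 0 0 0 0
  0 0 0 0 0
  0 0 0 0 0
After step 2: ants at (0,3),(0,0),(0,2)
  3 0 2 3 0
  0 0 0 0 0
  0 0 0 0 0
  0 0 0 0 0
After step 3: ants at (0,2),(0,1),(0,3)
  2 1 3 4 0
  0 0 0 0 0
  0 0 0 0 0
  0 0 0 0 0
After step 4: ants at (0,3),(0,2),(0,2)
  1 0 6 5 0
  0 0 0 0 0
  0 0 0 0 0
  0 0 0 0 0
After step 5: ants at (0,2),(0,3),(0,3)
  0 0 7 8 0
  0 0 0 0 0
  0 0 0 0 0
  0 0 0 0 0

0 0 7 8 0
0 0 0 0 0
0 0 0 0 0
0 0 0 0 0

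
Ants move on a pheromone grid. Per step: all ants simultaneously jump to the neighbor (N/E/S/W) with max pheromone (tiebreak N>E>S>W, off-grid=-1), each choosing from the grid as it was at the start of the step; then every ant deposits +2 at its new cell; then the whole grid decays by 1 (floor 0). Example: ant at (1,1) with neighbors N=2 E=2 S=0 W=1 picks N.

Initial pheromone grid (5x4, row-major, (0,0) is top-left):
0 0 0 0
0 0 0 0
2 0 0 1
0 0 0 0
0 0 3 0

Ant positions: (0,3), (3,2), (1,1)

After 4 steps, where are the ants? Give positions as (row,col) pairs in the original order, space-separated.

Step 1: ant0:(0,3)->S->(1,3) | ant1:(3,2)->S->(4,2) | ant2:(1,1)->N->(0,1)
  grid max=4 at (4,2)
Step 2: ant0:(1,3)->N->(0,3) | ant1:(4,2)->N->(3,2) | ant2:(0,1)->E->(0,2)
  grid max=3 at (4,2)
Step 3: ant0:(0,3)->W->(0,2) | ant1:(3,2)->S->(4,2) | ant2:(0,2)->E->(0,3)
  grid max=4 at (4,2)
Step 4: ant0:(0,2)->E->(0,3) | ant1:(4,2)->N->(3,2) | ant2:(0,3)->W->(0,2)
  grid max=3 at (0,2)

(0,3) (3,2) (0,2)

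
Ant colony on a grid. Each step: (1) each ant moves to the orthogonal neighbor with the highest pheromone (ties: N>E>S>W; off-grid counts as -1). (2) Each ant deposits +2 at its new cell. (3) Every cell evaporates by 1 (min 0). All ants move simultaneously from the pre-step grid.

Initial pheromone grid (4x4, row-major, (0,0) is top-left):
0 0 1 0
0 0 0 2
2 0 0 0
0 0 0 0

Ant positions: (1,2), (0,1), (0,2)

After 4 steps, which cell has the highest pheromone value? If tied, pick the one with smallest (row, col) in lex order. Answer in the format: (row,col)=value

Step 1: ant0:(1,2)->E->(1,3) | ant1:(0,1)->E->(0,2) | ant2:(0,2)->E->(0,3)
  grid max=3 at (1,3)
Step 2: ant0:(1,3)->N->(0,3) | ant1:(0,2)->E->(0,3) | ant2:(0,3)->S->(1,3)
  grid max=4 at (0,3)
Step 3: ant0:(0,3)->S->(1,3) | ant1:(0,3)->S->(1,3) | ant2:(1,3)->N->(0,3)
  grid max=7 at (1,3)
Step 4: ant0:(1,3)->N->(0,3) | ant1:(1,3)->N->(0,3) | ant2:(0,3)->S->(1,3)
  grid max=8 at (0,3)
Final grid:
  0 0 0 8
  0 0 0 8
  0 0 0 0
  0 0 0 0
Max pheromone 8 at (0,3)

Answer: (0,3)=8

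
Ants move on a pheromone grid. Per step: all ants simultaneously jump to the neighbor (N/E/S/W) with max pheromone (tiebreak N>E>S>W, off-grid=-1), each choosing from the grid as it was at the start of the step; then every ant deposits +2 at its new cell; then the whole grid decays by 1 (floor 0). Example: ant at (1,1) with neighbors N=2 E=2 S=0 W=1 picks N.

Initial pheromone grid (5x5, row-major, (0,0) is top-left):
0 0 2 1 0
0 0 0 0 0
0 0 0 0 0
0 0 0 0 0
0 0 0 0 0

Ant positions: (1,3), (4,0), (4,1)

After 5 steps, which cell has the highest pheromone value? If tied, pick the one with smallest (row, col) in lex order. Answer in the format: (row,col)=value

Step 1: ant0:(1,3)->N->(0,3) | ant1:(4,0)->N->(3,0) | ant2:(4,1)->N->(3,1)
  grid max=2 at (0,3)
Step 2: ant0:(0,3)->W->(0,2) | ant1:(3,0)->E->(3,1) | ant2:(3,1)->W->(3,0)
  grid max=2 at (0,2)
Step 3: ant0:(0,2)->E->(0,3) | ant1:(3,1)->W->(3,0) | ant2:(3,0)->E->(3,1)
  grid max=3 at (3,0)
Step 4: ant0:(0,3)->W->(0,2) | ant1:(3,0)->E->(3,1) | ant2:(3,1)->W->(3,0)
  grid max=4 at (3,0)
Step 5: ant0:(0,2)->E->(0,3) | ant1:(3,1)->W->(3,0) | ant2:(3,0)->E->(3,1)
  grid max=5 at (3,0)
Final grid:
  0 0 1 2 0
  0 0 0 0 0
  0 0 0 0 0
  5 5 0 0 0
  0 0 0 0 0
Max pheromone 5 at (3,0)

Answer: (3,0)=5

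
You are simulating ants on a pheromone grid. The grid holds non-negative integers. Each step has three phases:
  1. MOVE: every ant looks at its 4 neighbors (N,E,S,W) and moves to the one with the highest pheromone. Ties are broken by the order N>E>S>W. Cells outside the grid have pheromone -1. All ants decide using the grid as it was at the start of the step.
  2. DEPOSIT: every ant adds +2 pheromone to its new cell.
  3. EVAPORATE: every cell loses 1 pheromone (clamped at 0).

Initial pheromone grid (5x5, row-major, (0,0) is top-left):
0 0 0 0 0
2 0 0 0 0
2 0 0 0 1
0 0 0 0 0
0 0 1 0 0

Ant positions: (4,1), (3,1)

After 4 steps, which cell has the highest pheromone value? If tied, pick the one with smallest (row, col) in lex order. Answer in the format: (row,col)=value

Answer: (2,0)=2

Derivation:
Step 1: ant0:(4,1)->E->(4,2) | ant1:(3,1)->N->(2,1)
  grid max=2 at (4,2)
Step 2: ant0:(4,2)->N->(3,2) | ant1:(2,1)->W->(2,0)
  grid max=2 at (2,0)
Step 3: ant0:(3,2)->S->(4,2) | ant1:(2,0)->N->(1,0)
  grid max=2 at (4,2)
Step 4: ant0:(4,2)->N->(3,2) | ant1:(1,0)->S->(2,0)
  grid max=2 at (2,0)
Final grid:
  0 0 0 0 0
  0 0 0 0 0
  2 0 0 0 0
  0 0 1 0 0
  0 0 1 0 0
Max pheromone 2 at (2,0)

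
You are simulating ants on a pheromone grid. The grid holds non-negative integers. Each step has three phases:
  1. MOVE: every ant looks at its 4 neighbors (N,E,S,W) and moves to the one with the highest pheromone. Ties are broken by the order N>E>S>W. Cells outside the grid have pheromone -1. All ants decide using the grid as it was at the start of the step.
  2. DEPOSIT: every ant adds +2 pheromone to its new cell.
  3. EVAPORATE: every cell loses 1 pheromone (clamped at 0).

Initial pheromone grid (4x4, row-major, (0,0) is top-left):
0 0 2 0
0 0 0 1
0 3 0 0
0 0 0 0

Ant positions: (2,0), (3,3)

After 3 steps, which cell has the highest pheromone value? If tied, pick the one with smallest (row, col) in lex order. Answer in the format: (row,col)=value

Answer: (2,1)=4

Derivation:
Step 1: ant0:(2,0)->E->(2,1) | ant1:(3,3)->N->(2,3)
  grid max=4 at (2,1)
Step 2: ant0:(2,1)->N->(1,1) | ant1:(2,3)->N->(1,3)
  grid max=3 at (2,1)
Step 3: ant0:(1,1)->S->(2,1) | ant1:(1,3)->N->(0,3)
  grid max=4 at (2,1)
Final grid:
  0 0 0 1
  0 0 0 0
  0 4 0 0
  0 0 0 0
Max pheromone 4 at (2,1)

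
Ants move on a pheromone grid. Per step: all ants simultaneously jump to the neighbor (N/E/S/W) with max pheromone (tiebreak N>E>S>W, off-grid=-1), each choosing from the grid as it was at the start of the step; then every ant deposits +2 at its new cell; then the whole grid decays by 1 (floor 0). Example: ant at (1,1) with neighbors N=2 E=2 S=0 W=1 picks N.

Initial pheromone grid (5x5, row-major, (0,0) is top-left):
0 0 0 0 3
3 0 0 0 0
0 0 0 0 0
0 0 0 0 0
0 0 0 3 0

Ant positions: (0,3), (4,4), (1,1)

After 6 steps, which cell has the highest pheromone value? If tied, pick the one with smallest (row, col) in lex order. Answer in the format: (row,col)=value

Answer: (0,4)=3

Derivation:
Step 1: ant0:(0,3)->E->(0,4) | ant1:(4,4)->W->(4,3) | ant2:(1,1)->W->(1,0)
  grid max=4 at (0,4)
Step 2: ant0:(0,4)->S->(1,4) | ant1:(4,3)->N->(3,3) | ant2:(1,0)->N->(0,0)
  grid max=3 at (0,4)
Step 3: ant0:(1,4)->N->(0,4) | ant1:(3,3)->S->(4,3) | ant2:(0,0)->S->(1,0)
  grid max=4 at (0,4)
Step 4: ant0:(0,4)->S->(1,4) | ant1:(4,3)->N->(3,3) | ant2:(1,0)->N->(0,0)
  grid max=3 at (0,4)
Step 5: ant0:(1,4)->N->(0,4) | ant1:(3,3)->S->(4,3) | ant2:(0,0)->S->(1,0)
  grid max=4 at (0,4)
Step 6: ant0:(0,4)->S->(1,4) | ant1:(4,3)->N->(3,3) | ant2:(1,0)->N->(0,0)
  grid max=3 at (0,4)
Final grid:
  1 0 0 0 3
  3 0 0 0 1
  0 0 0 0 0
  0 0 0 1 0
  0 0 0 3 0
Max pheromone 3 at (0,4)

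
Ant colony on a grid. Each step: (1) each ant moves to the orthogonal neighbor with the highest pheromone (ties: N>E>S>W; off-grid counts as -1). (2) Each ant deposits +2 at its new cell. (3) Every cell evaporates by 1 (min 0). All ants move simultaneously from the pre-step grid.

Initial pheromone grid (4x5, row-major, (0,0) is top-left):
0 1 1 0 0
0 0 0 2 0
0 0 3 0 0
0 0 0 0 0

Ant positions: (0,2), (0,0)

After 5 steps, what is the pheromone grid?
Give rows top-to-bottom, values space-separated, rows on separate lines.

After step 1: ants at (0,1),(0,1)
  0 4 0 0 0
  0 0 0 1 0
  0 0 2 0 0
  0 0 0 0 0
After step 2: ants at (0,2),(0,2)
  0 3 3 0 0
  0 0 0 0 0
  0 0 1 0 0
  0 0 0 0 0
After step 3: ants at (0,1),(0,1)
  0 6 2 0 0
  0 0 0 0 0
  0 0 0 0 0
  0 0 0 0 0
After step 4: ants at (0,2),(0,2)
  0 5 5 0 0
  0 0 0 0 0
  0 0 0 0 0
  0 0 0 0 0
After step 5: ants at (0,1),(0,1)
  0 8 4 0 0
  0 0 0 0 0
  0 0 0 0 0
  0 0 0 0 0

0 8 4 0 0
0 0 0 0 0
0 0 0 0 0
0 0 0 0 0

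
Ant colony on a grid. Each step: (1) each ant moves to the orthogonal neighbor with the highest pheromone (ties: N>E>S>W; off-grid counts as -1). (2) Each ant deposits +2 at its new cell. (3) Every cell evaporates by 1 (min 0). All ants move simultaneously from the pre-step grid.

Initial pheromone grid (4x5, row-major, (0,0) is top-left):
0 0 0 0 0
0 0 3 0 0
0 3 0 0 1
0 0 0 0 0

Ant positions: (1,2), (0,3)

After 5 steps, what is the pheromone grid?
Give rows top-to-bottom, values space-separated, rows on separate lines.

After step 1: ants at (0,2),(0,4)
  0 0 1 0 1
  0 0 2 0 0
  0 2 0 0 0
  0 0 0 0 0
After step 2: ants at (1,2),(1,4)
  0 0 0 0 0
  0 0 3 0 1
  0 1 0 0 0
  0 0 0 0 0
After step 3: ants at (0,2),(0,4)
  0 0 1 0 1
  0 0 2 0 0
  0 0 0 0 0
  0 0 0 0 0
After step 4: ants at (1,2),(1,4)
  0 0 0 0 0
  0 0 3 0 1
  0 0 0 0 0
  0 0 0 0 0
After step 5: ants at (0,2),(0,4)
  0 0 1 0 1
  0 0 2 0 0
  0 0 0 0 0
  0 0 0 0 0

0 0 1 0 1
0 0 2 0 0
0 0 0 0 0
0 0 0 0 0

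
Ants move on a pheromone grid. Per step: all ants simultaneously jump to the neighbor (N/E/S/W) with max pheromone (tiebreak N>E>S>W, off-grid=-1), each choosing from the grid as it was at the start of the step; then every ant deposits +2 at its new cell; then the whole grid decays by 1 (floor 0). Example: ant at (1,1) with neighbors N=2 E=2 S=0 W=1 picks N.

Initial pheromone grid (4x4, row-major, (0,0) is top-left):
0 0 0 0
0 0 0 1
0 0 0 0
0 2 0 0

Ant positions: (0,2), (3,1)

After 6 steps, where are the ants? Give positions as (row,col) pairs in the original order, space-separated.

Step 1: ant0:(0,2)->E->(0,3) | ant1:(3,1)->N->(2,1)
  grid max=1 at (0,3)
Step 2: ant0:(0,3)->S->(1,3) | ant1:(2,1)->S->(3,1)
  grid max=2 at (3,1)
Step 3: ant0:(1,3)->N->(0,3) | ant1:(3,1)->N->(2,1)
  grid max=1 at (0,3)
Step 4: ant0:(0,3)->S->(1,3) | ant1:(2,1)->S->(3,1)
  grid max=2 at (3,1)
Step 5: ant0:(1,3)->N->(0,3) | ant1:(3,1)->N->(2,1)
  grid max=1 at (0,3)
Step 6: ant0:(0,3)->S->(1,3) | ant1:(2,1)->S->(3,1)
  grid max=2 at (3,1)

(1,3) (3,1)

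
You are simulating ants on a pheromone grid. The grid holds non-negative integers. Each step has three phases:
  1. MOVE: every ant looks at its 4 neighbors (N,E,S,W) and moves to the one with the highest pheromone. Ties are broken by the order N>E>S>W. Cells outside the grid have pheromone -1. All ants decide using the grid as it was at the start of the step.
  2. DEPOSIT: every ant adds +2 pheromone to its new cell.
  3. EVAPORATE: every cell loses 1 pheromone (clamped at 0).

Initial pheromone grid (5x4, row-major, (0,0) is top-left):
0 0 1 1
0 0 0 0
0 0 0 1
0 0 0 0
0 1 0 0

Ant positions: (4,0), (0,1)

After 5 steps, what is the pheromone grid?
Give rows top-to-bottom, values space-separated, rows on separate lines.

After step 1: ants at (4,1),(0,2)
  0 0 2 0
  0 0 0 0
  0 0 0 0
  0 0 0 0
  0 2 0 0
After step 2: ants at (3,1),(0,3)
  0 0 1 1
  0 0 0 0
  0 0 0 0
  0 1 0 0
  0 1 0 0
After step 3: ants at (4,1),(0,2)
  0 0 2 0
  0 0 0 0
  0 0 0 0
  0 0 0 0
  0 2 0 0
After step 4: ants at (3,1),(0,3)
  0 0 1 1
  0 0 0 0
  0 0 0 0
  0 1 0 0
  0 1 0 0
After step 5: ants at (4,1),(0,2)
  0 0 2 0
  0 0 0 0
  0 0 0 0
  0 0 0 0
  0 2 0 0

0 0 2 0
0 0 0 0
0 0 0 0
0 0 0 0
0 2 0 0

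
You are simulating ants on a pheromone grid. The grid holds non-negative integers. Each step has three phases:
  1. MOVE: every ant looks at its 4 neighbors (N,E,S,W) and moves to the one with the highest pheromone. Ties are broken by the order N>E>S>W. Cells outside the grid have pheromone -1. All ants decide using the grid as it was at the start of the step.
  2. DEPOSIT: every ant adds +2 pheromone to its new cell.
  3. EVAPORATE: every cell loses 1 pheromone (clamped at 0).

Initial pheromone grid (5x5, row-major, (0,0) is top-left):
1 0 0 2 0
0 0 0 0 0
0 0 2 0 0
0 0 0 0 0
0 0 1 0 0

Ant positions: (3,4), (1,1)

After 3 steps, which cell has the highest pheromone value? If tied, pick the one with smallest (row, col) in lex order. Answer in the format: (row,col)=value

Answer: (0,3)=1

Derivation:
Step 1: ant0:(3,4)->N->(2,4) | ant1:(1,1)->N->(0,1)
  grid max=1 at (0,1)
Step 2: ant0:(2,4)->N->(1,4) | ant1:(0,1)->E->(0,2)
  grid max=1 at (0,2)
Step 3: ant0:(1,4)->N->(0,4) | ant1:(0,2)->E->(0,3)
  grid max=1 at (0,3)
Final grid:
  0 0 0 1 1
  0 0 0 0 0
  0 0 0 0 0
  0 0 0 0 0
  0 0 0 0 0
Max pheromone 1 at (0,3)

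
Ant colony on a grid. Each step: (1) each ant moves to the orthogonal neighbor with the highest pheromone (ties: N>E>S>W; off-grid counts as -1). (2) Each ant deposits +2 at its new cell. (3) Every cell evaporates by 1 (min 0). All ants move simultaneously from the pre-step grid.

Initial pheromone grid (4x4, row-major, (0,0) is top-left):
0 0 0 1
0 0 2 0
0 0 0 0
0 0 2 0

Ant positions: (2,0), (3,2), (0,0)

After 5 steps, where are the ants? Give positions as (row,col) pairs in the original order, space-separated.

Step 1: ant0:(2,0)->N->(1,0) | ant1:(3,2)->N->(2,2) | ant2:(0,0)->E->(0,1)
  grid max=1 at (0,1)
Step 2: ant0:(1,0)->N->(0,0) | ant1:(2,2)->N->(1,2) | ant2:(0,1)->E->(0,2)
  grid max=2 at (1,2)
Step 3: ant0:(0,0)->E->(0,1) | ant1:(1,2)->N->(0,2) | ant2:(0,2)->S->(1,2)
  grid max=3 at (1,2)
Step 4: ant0:(0,1)->E->(0,2) | ant1:(0,2)->S->(1,2) | ant2:(1,2)->N->(0,2)
  grid max=5 at (0,2)
Step 5: ant0:(0,2)->S->(1,2) | ant1:(1,2)->N->(0,2) | ant2:(0,2)->S->(1,2)
  grid max=7 at (1,2)

(1,2) (0,2) (1,2)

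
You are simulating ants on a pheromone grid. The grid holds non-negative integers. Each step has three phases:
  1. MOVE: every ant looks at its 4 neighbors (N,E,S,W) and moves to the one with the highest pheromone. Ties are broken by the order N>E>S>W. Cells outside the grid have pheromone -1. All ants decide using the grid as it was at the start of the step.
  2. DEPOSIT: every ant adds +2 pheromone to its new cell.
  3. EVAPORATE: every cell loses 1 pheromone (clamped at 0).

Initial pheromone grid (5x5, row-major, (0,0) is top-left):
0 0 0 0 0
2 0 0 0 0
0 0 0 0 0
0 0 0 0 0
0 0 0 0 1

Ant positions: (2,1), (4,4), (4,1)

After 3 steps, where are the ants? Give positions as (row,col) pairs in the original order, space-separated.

Step 1: ant0:(2,1)->N->(1,1) | ant1:(4,4)->N->(3,4) | ant2:(4,1)->N->(3,1)
  grid max=1 at (1,0)
Step 2: ant0:(1,1)->W->(1,0) | ant1:(3,4)->N->(2,4) | ant2:(3,1)->N->(2,1)
  grid max=2 at (1,0)
Step 3: ant0:(1,0)->N->(0,0) | ant1:(2,4)->N->(1,4) | ant2:(2,1)->N->(1,1)
  grid max=1 at (0,0)

(0,0) (1,4) (1,1)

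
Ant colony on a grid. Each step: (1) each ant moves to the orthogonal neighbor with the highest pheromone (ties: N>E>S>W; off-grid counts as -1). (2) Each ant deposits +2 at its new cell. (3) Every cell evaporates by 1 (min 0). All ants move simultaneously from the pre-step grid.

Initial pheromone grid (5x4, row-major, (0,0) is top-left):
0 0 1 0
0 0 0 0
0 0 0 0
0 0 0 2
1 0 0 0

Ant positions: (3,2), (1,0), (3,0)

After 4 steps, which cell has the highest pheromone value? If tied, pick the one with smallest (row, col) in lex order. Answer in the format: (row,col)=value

Step 1: ant0:(3,2)->E->(3,3) | ant1:(1,0)->N->(0,0) | ant2:(3,0)->S->(4,0)
  grid max=3 at (3,3)
Step 2: ant0:(3,3)->N->(2,3) | ant1:(0,0)->E->(0,1) | ant2:(4,0)->N->(3,0)
  grid max=2 at (3,3)
Step 3: ant0:(2,3)->S->(3,3) | ant1:(0,1)->E->(0,2) | ant2:(3,0)->S->(4,0)
  grid max=3 at (3,3)
Step 4: ant0:(3,3)->N->(2,3) | ant1:(0,2)->E->(0,3) | ant2:(4,0)->N->(3,0)
  grid max=2 at (3,3)
Final grid:
  0 0 0 1
  0 0 0 0
  0 0 0 1
  1 0 0 2
  1 0 0 0
Max pheromone 2 at (3,3)

Answer: (3,3)=2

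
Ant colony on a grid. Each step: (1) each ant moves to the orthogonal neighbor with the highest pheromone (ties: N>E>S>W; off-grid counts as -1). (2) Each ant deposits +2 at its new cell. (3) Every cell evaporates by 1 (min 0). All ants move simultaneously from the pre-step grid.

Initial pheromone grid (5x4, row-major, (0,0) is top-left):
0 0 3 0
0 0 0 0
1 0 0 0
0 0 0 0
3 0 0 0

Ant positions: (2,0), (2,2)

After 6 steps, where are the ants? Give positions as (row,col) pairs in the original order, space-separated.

Step 1: ant0:(2,0)->N->(1,0) | ant1:(2,2)->N->(1,2)
  grid max=2 at (0,2)
Step 2: ant0:(1,0)->N->(0,0) | ant1:(1,2)->N->(0,2)
  grid max=3 at (0,2)
Step 3: ant0:(0,0)->E->(0,1) | ant1:(0,2)->E->(0,3)
  grid max=2 at (0,2)
Step 4: ant0:(0,1)->E->(0,2) | ant1:(0,3)->W->(0,2)
  grid max=5 at (0,2)
Step 5: ant0:(0,2)->E->(0,3) | ant1:(0,2)->E->(0,3)
  grid max=4 at (0,2)
Step 6: ant0:(0,3)->W->(0,2) | ant1:(0,3)->W->(0,2)
  grid max=7 at (0,2)

(0,2) (0,2)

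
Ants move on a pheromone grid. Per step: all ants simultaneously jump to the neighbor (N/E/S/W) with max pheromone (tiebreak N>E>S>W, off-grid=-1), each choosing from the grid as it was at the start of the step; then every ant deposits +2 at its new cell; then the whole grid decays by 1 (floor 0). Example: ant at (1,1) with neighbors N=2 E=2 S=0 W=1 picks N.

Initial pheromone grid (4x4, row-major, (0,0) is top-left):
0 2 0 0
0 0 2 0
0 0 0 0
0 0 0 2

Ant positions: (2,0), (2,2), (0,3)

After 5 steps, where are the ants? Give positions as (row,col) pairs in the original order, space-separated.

Step 1: ant0:(2,0)->N->(1,0) | ant1:(2,2)->N->(1,2) | ant2:(0,3)->S->(1,3)
  grid max=3 at (1,2)
Step 2: ant0:(1,0)->N->(0,0) | ant1:(1,2)->E->(1,3) | ant2:(1,3)->W->(1,2)
  grid max=4 at (1,2)
Step 3: ant0:(0,0)->E->(0,1) | ant1:(1,3)->W->(1,2) | ant2:(1,2)->E->(1,3)
  grid max=5 at (1,2)
Step 4: ant0:(0,1)->E->(0,2) | ant1:(1,2)->E->(1,3) | ant2:(1,3)->W->(1,2)
  grid max=6 at (1,2)
Step 5: ant0:(0,2)->S->(1,2) | ant1:(1,3)->W->(1,2) | ant2:(1,2)->E->(1,3)
  grid max=9 at (1,2)

(1,2) (1,2) (1,3)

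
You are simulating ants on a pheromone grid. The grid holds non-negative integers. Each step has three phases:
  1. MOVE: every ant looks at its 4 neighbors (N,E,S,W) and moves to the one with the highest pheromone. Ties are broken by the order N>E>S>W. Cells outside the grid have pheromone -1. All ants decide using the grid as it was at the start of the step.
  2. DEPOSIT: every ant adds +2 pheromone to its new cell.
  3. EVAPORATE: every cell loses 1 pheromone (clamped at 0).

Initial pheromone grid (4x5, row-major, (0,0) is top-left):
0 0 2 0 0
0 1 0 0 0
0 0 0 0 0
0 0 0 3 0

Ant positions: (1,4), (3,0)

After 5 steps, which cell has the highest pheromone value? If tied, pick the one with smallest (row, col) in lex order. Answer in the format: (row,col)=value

Answer: (0,2)=1

Derivation:
Step 1: ant0:(1,4)->N->(0,4) | ant1:(3,0)->N->(2,0)
  grid max=2 at (3,3)
Step 2: ant0:(0,4)->S->(1,4) | ant1:(2,0)->N->(1,0)
  grid max=1 at (1,0)
Step 3: ant0:(1,4)->N->(0,4) | ant1:(1,0)->N->(0,0)
  grid max=1 at (0,0)
Step 4: ant0:(0,4)->S->(1,4) | ant1:(0,0)->E->(0,1)
  grid max=1 at (0,1)
Step 5: ant0:(1,4)->N->(0,4) | ant1:(0,1)->E->(0,2)
  grid max=1 at (0,2)
Final grid:
  0 0 1 0 1
  0 0 0 0 0
  0 0 0 0 0
  0 0 0 0 0
Max pheromone 1 at (0,2)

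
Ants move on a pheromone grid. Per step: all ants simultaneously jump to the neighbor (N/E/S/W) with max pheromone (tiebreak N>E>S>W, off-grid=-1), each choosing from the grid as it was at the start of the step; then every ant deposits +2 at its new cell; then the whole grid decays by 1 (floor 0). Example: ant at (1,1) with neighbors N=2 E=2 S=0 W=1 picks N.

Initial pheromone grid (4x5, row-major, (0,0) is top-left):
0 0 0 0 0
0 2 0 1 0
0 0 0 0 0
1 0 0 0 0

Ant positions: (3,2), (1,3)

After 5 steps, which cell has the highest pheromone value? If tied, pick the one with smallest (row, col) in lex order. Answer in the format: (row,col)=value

Step 1: ant0:(3,2)->N->(2,2) | ant1:(1,3)->N->(0,3)
  grid max=1 at (0,3)
Step 2: ant0:(2,2)->N->(1,2) | ant1:(0,3)->E->(0,4)
  grid max=1 at (0,4)
Step 3: ant0:(1,2)->N->(0,2) | ant1:(0,4)->S->(1,4)
  grid max=1 at (0,2)
Step 4: ant0:(0,2)->E->(0,3) | ant1:(1,4)->N->(0,4)
  grid max=1 at (0,3)
Step 5: ant0:(0,3)->E->(0,4) | ant1:(0,4)->W->(0,3)
  grid max=2 at (0,3)
Final grid:
  0 0 0 2 2
  0 0 0 0 0
  0 0 0 0 0
  0 0 0 0 0
Max pheromone 2 at (0,3)

Answer: (0,3)=2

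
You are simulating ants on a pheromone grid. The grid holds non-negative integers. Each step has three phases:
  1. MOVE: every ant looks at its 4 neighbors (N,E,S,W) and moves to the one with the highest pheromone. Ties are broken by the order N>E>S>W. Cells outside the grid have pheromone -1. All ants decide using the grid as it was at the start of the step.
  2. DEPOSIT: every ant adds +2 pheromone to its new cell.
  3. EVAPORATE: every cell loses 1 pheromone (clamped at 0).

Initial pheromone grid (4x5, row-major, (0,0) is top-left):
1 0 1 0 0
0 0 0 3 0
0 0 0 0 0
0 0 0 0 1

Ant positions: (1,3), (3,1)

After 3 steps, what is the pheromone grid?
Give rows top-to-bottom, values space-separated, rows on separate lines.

After step 1: ants at (0,3),(2,1)
  0 0 0 1 0
  0 0 0 2 0
  0 1 0 0 0
  0 0 0 0 0
After step 2: ants at (1,3),(1,1)
  0 0 0 0 0
  0 1 0 3 0
  0 0 0 0 0
  0 0 0 0 0
After step 3: ants at (0,3),(0,1)
  0 1 0 1 0
  0 0 0 2 0
  0 0 0 0 0
  0 0 0 0 0

0 1 0 1 0
0 0 0 2 0
0 0 0 0 0
0 0 0 0 0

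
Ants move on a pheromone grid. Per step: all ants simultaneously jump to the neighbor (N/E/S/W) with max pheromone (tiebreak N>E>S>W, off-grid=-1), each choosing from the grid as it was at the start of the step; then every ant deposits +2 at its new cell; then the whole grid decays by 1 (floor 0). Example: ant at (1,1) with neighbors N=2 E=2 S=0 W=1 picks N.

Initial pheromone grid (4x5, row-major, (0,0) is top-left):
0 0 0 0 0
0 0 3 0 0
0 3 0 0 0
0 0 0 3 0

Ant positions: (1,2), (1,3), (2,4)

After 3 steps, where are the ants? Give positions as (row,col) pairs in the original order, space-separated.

Step 1: ant0:(1,2)->N->(0,2) | ant1:(1,3)->W->(1,2) | ant2:(2,4)->N->(1,4)
  grid max=4 at (1,2)
Step 2: ant0:(0,2)->S->(1,2) | ant1:(1,2)->N->(0,2) | ant2:(1,4)->N->(0,4)
  grid max=5 at (1,2)
Step 3: ant0:(1,2)->N->(0,2) | ant1:(0,2)->S->(1,2) | ant2:(0,4)->S->(1,4)
  grid max=6 at (1,2)

(0,2) (1,2) (1,4)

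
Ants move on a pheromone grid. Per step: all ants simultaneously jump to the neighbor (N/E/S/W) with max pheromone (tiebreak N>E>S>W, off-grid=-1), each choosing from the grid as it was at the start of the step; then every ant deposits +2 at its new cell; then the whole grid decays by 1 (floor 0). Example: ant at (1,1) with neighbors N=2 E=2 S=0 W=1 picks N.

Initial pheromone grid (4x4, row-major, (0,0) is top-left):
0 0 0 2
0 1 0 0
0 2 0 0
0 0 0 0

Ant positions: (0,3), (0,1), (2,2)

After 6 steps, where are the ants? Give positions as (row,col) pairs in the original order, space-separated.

Step 1: ant0:(0,3)->S->(1,3) | ant1:(0,1)->S->(1,1) | ant2:(2,2)->W->(2,1)
  grid max=3 at (2,1)
Step 2: ant0:(1,3)->N->(0,3) | ant1:(1,1)->S->(2,1) | ant2:(2,1)->N->(1,1)
  grid max=4 at (2,1)
Step 3: ant0:(0,3)->S->(1,3) | ant1:(2,1)->N->(1,1) | ant2:(1,1)->S->(2,1)
  grid max=5 at (2,1)
Step 4: ant0:(1,3)->N->(0,3) | ant1:(1,1)->S->(2,1) | ant2:(2,1)->N->(1,1)
  grid max=6 at (2,1)
Step 5: ant0:(0,3)->S->(1,3) | ant1:(2,1)->N->(1,1) | ant2:(1,1)->S->(2,1)
  grid max=7 at (2,1)
Step 6: ant0:(1,3)->N->(0,3) | ant1:(1,1)->S->(2,1) | ant2:(2,1)->N->(1,1)
  grid max=8 at (2,1)

(0,3) (2,1) (1,1)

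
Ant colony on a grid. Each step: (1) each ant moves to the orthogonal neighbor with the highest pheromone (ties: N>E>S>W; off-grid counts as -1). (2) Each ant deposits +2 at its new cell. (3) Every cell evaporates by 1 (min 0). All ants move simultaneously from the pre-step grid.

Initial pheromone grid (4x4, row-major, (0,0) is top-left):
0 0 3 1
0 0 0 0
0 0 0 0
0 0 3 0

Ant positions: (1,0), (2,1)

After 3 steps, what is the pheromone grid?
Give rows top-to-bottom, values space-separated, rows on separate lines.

After step 1: ants at (0,0),(1,1)
  1 0 2 0
  0 1 0 0
  0 0 0 0
  0 0 2 0
After step 2: ants at (0,1),(0,1)
  0 3 1 0
  0 0 0 0
  0 0 0 0
  0 0 1 0
After step 3: ants at (0,2),(0,2)
  0 2 4 0
  0 0 0 0
  0 0 0 0
  0 0 0 0

0 2 4 0
0 0 0 0
0 0 0 0
0 0 0 0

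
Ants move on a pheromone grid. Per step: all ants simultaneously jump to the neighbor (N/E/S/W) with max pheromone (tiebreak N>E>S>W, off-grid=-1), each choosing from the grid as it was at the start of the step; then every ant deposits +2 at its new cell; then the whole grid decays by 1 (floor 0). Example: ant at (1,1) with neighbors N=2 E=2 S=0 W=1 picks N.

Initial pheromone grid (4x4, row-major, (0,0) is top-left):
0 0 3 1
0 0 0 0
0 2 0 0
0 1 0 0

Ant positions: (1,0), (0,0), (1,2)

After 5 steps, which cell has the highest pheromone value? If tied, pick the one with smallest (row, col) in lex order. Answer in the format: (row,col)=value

Answer: (0,2)=12

Derivation:
Step 1: ant0:(1,0)->N->(0,0) | ant1:(0,0)->E->(0,1) | ant2:(1,2)->N->(0,2)
  grid max=4 at (0,2)
Step 2: ant0:(0,0)->E->(0,1) | ant1:(0,1)->E->(0,2) | ant2:(0,2)->W->(0,1)
  grid max=5 at (0,2)
Step 3: ant0:(0,1)->E->(0,2) | ant1:(0,2)->W->(0,1) | ant2:(0,1)->E->(0,2)
  grid max=8 at (0,2)
Step 4: ant0:(0,2)->W->(0,1) | ant1:(0,1)->E->(0,2) | ant2:(0,2)->W->(0,1)
  grid max=9 at (0,2)
Step 5: ant0:(0,1)->E->(0,2) | ant1:(0,2)->W->(0,1) | ant2:(0,1)->E->(0,2)
  grid max=12 at (0,2)
Final grid:
  0 9 12 0
  0 0 0 0
  0 0 0 0
  0 0 0 0
Max pheromone 12 at (0,2)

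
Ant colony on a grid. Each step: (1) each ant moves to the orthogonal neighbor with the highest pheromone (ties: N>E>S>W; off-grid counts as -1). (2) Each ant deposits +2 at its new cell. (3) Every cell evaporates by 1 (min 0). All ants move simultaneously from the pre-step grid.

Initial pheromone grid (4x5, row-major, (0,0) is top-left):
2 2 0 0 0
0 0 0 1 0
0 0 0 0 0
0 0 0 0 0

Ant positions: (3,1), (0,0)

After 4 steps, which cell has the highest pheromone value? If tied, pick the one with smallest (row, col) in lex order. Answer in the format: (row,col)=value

Step 1: ant0:(3,1)->N->(2,1) | ant1:(0,0)->E->(0,1)
  grid max=3 at (0,1)
Step 2: ant0:(2,1)->N->(1,1) | ant1:(0,1)->W->(0,0)
  grid max=2 at (0,0)
Step 3: ant0:(1,1)->N->(0,1) | ant1:(0,0)->E->(0,1)
  grid max=5 at (0,1)
Step 4: ant0:(0,1)->W->(0,0) | ant1:(0,1)->W->(0,0)
  grid max=4 at (0,0)
Final grid:
  4 4 0 0 0
  0 0 0 0 0
  0 0 0 0 0
  0 0 0 0 0
Max pheromone 4 at (0,0)

Answer: (0,0)=4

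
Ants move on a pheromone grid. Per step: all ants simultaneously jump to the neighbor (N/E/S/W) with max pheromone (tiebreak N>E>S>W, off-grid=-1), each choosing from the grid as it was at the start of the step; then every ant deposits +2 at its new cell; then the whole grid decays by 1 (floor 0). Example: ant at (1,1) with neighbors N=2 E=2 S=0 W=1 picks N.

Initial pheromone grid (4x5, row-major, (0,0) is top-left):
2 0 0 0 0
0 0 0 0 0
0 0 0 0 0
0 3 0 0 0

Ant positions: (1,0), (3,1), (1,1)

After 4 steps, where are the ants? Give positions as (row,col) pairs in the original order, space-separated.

Step 1: ant0:(1,0)->N->(0,0) | ant1:(3,1)->N->(2,1) | ant2:(1,1)->N->(0,1)
  grid max=3 at (0,0)
Step 2: ant0:(0,0)->E->(0,1) | ant1:(2,1)->S->(3,1) | ant2:(0,1)->W->(0,0)
  grid max=4 at (0,0)
Step 3: ant0:(0,1)->W->(0,0) | ant1:(3,1)->N->(2,1) | ant2:(0,0)->E->(0,1)
  grid max=5 at (0,0)
Step 4: ant0:(0,0)->E->(0,1) | ant1:(2,1)->S->(3,1) | ant2:(0,1)->W->(0,0)
  grid max=6 at (0,0)

(0,1) (3,1) (0,0)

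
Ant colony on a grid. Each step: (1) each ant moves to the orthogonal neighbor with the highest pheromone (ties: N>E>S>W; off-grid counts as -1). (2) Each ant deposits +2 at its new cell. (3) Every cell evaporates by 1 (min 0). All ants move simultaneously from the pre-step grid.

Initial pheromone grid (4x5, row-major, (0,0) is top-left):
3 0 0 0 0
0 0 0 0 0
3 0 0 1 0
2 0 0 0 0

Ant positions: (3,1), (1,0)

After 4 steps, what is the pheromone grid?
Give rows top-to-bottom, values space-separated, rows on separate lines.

After step 1: ants at (3,0),(0,0)
  4 0 0 0 0
  0 0 0 0 0
  2 0 0 0 0
  3 0 0 0 0
After step 2: ants at (2,0),(0,1)
  3 1 0 0 0
  0 0 0 0 0
  3 0 0 0 0
  2 0 0 0 0
After step 3: ants at (3,0),(0,0)
  4 0 0 0 0
  0 0 0 0 0
  2 0 0 0 0
  3 0 0 0 0
After step 4: ants at (2,0),(0,1)
  3 1 0 0 0
  0 0 0 0 0
  3 0 0 0 0
  2 0 0 0 0

3 1 0 0 0
0 0 0 0 0
3 0 0 0 0
2 0 0 0 0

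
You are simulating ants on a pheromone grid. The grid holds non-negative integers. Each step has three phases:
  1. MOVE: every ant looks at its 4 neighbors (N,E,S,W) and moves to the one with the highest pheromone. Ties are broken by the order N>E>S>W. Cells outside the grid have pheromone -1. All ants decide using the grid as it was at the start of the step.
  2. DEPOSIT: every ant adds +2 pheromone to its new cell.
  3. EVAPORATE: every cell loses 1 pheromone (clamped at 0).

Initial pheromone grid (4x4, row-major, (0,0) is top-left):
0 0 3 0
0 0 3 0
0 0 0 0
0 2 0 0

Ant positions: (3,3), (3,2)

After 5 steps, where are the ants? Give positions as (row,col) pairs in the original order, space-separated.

Step 1: ant0:(3,3)->N->(2,3) | ant1:(3,2)->W->(3,1)
  grid max=3 at (3,1)
Step 2: ant0:(2,3)->N->(1,3) | ant1:(3,1)->N->(2,1)
  grid max=2 at (3,1)
Step 3: ant0:(1,3)->W->(1,2) | ant1:(2,1)->S->(3,1)
  grid max=3 at (3,1)
Step 4: ant0:(1,2)->N->(0,2) | ant1:(3,1)->N->(2,1)
  grid max=2 at (3,1)
Step 5: ant0:(0,2)->S->(1,2) | ant1:(2,1)->S->(3,1)
  grid max=3 at (3,1)

(1,2) (3,1)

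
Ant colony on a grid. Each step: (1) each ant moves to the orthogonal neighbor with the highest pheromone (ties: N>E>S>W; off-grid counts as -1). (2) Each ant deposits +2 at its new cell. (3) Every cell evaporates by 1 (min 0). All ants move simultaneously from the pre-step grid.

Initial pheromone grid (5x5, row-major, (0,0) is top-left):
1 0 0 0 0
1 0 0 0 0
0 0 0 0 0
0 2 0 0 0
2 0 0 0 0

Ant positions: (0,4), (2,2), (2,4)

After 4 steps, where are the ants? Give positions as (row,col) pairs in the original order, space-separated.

Step 1: ant0:(0,4)->S->(1,4) | ant1:(2,2)->N->(1,2) | ant2:(2,4)->N->(1,4)
  grid max=3 at (1,4)
Step 2: ant0:(1,4)->N->(0,4) | ant1:(1,2)->N->(0,2) | ant2:(1,4)->N->(0,4)
  grid max=3 at (0,4)
Step 3: ant0:(0,4)->S->(1,4) | ant1:(0,2)->E->(0,3) | ant2:(0,4)->S->(1,4)
  grid max=5 at (1,4)
Step 4: ant0:(1,4)->N->(0,4) | ant1:(0,3)->E->(0,4) | ant2:(1,4)->N->(0,4)
  grid max=7 at (0,4)

(0,4) (0,4) (0,4)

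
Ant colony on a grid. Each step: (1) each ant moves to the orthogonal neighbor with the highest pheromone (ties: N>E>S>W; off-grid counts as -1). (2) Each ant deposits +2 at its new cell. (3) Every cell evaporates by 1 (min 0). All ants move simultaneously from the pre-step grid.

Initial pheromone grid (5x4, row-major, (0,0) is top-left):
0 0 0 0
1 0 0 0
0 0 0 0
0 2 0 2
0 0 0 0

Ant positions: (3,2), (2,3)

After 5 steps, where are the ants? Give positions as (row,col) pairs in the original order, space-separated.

Step 1: ant0:(3,2)->E->(3,3) | ant1:(2,3)->S->(3,3)
  grid max=5 at (3,3)
Step 2: ant0:(3,3)->N->(2,3) | ant1:(3,3)->N->(2,3)
  grid max=4 at (3,3)
Step 3: ant0:(2,3)->S->(3,3) | ant1:(2,3)->S->(3,3)
  grid max=7 at (3,3)
Step 4: ant0:(3,3)->N->(2,3) | ant1:(3,3)->N->(2,3)
  grid max=6 at (3,3)
Step 5: ant0:(2,3)->S->(3,3) | ant1:(2,3)->S->(3,3)
  grid max=9 at (3,3)

(3,3) (3,3)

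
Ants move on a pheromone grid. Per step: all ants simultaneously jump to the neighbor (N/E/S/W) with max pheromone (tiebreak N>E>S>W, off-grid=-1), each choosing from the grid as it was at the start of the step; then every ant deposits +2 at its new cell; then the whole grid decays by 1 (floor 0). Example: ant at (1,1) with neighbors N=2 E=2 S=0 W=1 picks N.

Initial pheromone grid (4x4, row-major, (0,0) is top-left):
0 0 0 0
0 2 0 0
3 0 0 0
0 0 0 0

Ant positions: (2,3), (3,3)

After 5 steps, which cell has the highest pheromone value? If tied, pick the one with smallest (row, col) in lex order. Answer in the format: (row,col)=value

Answer: (1,3)=5

Derivation:
Step 1: ant0:(2,3)->N->(1,3) | ant1:(3,3)->N->(2,3)
  grid max=2 at (2,0)
Step 2: ant0:(1,3)->S->(2,3) | ant1:(2,3)->N->(1,3)
  grid max=2 at (1,3)
Step 3: ant0:(2,3)->N->(1,3) | ant1:(1,3)->S->(2,3)
  grid max=3 at (1,3)
Step 4: ant0:(1,3)->S->(2,3) | ant1:(2,3)->N->(1,3)
  grid max=4 at (1,3)
Step 5: ant0:(2,3)->N->(1,3) | ant1:(1,3)->S->(2,3)
  grid max=5 at (1,3)
Final grid:
  0 0 0 0
  0 0 0 5
  0 0 0 5
  0 0 0 0
Max pheromone 5 at (1,3)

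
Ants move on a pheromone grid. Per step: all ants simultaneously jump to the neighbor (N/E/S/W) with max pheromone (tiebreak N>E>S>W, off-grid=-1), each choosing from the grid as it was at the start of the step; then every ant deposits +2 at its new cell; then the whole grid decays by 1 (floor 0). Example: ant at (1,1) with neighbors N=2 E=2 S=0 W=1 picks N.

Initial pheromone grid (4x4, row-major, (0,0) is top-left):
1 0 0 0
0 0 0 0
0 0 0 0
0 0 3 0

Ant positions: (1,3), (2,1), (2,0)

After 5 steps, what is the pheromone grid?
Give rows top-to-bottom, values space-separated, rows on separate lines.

After step 1: ants at (0,3),(1,1),(1,0)
  0 0 0 1
  1 1 0 0
  0 0 0 0
  0 0 2 0
After step 2: ants at (1,3),(1,0),(1,1)
  0 0 0 0
  2 2 0 1
  0 0 0 0
  0 0 1 0
After step 3: ants at (0,3),(1,1),(1,0)
  0 0 0 1
  3 3 0 0
  0 0 0 0
  0 0 0 0
After step 4: ants at (1,3),(1,0),(1,1)
  0 0 0 0
  4 4 0 1
  0 0 0 0
  0 0 0 0
After step 5: ants at (0,3),(1,1),(1,0)
  0 0 0 1
  5 5 0 0
  0 0 0 0
  0 0 0 0

0 0 0 1
5 5 0 0
0 0 0 0
0 0 0 0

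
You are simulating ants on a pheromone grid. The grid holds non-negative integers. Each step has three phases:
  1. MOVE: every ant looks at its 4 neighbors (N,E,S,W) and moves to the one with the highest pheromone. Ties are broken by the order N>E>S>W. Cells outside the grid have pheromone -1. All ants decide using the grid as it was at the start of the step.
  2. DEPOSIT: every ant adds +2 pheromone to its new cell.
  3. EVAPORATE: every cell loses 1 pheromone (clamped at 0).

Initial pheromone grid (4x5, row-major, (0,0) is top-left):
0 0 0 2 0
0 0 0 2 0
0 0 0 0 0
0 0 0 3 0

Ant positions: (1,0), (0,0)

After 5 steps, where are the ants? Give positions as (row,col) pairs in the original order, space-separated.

Step 1: ant0:(1,0)->N->(0,0) | ant1:(0,0)->E->(0,1)
  grid max=2 at (3,3)
Step 2: ant0:(0,0)->E->(0,1) | ant1:(0,1)->W->(0,0)
  grid max=2 at (0,0)
Step 3: ant0:(0,1)->W->(0,0) | ant1:(0,0)->E->(0,1)
  grid max=3 at (0,0)
Step 4: ant0:(0,0)->E->(0,1) | ant1:(0,1)->W->(0,0)
  grid max=4 at (0,0)
Step 5: ant0:(0,1)->W->(0,0) | ant1:(0,0)->E->(0,1)
  grid max=5 at (0,0)

(0,0) (0,1)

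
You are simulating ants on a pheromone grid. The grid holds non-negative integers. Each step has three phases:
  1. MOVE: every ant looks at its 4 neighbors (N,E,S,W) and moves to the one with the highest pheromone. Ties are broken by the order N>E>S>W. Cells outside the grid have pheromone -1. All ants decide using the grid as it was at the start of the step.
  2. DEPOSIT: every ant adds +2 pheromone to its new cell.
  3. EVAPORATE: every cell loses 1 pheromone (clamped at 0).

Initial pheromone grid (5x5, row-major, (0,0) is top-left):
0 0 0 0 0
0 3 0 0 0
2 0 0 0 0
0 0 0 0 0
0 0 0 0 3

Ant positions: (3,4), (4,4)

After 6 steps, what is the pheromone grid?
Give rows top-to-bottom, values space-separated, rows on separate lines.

After step 1: ants at (4,4),(3,4)
  0 0 0 0 0
  0 2 0 0 0
  1 0 0 0 0
  0 0 0 0 1
  0 0 0 0 4
After step 2: ants at (3,4),(4,4)
  0 0 0 0 0
  0 1 0 0 0
  0 0 0 0 0
  0 0 0 0 2
  0 0 0 0 5
After step 3: ants at (4,4),(3,4)
  0 0 0 0 0
  0 0 0 0 0
  0 0 0 0 0
  0 0 0 0 3
  0 0 0 0 6
After step 4: ants at (3,4),(4,4)
  0 0 0 0 0
  0 0 0 0 0
  0 0 0 0 0
  0 0 0 0 4
  0 0 0 0 7
After step 5: ants at (4,4),(3,4)
  0 0 0 0 0
  0 0 0 0 0
  0 0 0 0 0
  0 0 0 0 5
  0 0 0 0 8
After step 6: ants at (3,4),(4,4)
  0 0 0 0 0
  0 0 0 0 0
  0 0 0 0 0
  0 0 0 0 6
  0 0 0 0 9

0 0 0 0 0
0 0 0 0 0
0 0 0 0 0
0 0 0 0 6
0 0 0 0 9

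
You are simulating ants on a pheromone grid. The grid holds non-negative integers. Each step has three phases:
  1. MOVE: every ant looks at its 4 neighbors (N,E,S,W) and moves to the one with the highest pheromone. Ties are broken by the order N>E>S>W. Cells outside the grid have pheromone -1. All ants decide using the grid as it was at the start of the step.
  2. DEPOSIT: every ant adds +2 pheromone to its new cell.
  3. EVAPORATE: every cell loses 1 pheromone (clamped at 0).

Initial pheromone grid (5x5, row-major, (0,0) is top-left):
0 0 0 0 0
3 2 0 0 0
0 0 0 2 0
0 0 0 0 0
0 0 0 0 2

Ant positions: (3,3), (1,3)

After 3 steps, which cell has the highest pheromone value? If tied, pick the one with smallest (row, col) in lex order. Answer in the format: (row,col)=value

Answer: (2,3)=7

Derivation:
Step 1: ant0:(3,3)->N->(2,3) | ant1:(1,3)->S->(2,3)
  grid max=5 at (2,3)
Step 2: ant0:(2,3)->N->(1,3) | ant1:(2,3)->N->(1,3)
  grid max=4 at (2,3)
Step 3: ant0:(1,3)->S->(2,3) | ant1:(1,3)->S->(2,3)
  grid max=7 at (2,3)
Final grid:
  0 0 0 0 0
  0 0 0 2 0
  0 0 0 7 0
  0 0 0 0 0
  0 0 0 0 0
Max pheromone 7 at (2,3)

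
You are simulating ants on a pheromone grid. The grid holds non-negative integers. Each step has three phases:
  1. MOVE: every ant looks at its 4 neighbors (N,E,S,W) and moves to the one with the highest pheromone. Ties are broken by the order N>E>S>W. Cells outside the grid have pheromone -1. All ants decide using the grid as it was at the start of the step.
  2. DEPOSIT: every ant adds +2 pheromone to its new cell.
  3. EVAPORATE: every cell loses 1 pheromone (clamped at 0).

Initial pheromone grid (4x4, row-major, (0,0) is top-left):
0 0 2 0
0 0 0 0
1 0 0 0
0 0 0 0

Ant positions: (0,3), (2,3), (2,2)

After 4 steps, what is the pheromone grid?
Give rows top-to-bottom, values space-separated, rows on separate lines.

After step 1: ants at (0,2),(1,3),(1,2)
  0 0 3 0
  0 0 1 1
  0 0 0 0
  0 0 0 0
After step 2: ants at (1,2),(1,2),(0,2)
  0 0 4 0
  0 0 4 0
  0 0 0 0
  0 0 0 0
After step 3: ants at (0,2),(0,2),(1,2)
  0 0 7 0
  0 0 5 0
  0 0 0 0
  0 0 0 0
After step 4: ants at (1,2),(1,2),(0,2)
  0 0 8 0
  0 0 8 0
  0 0 0 0
  0 0 0 0

0 0 8 0
0 0 8 0
0 0 0 0
0 0 0 0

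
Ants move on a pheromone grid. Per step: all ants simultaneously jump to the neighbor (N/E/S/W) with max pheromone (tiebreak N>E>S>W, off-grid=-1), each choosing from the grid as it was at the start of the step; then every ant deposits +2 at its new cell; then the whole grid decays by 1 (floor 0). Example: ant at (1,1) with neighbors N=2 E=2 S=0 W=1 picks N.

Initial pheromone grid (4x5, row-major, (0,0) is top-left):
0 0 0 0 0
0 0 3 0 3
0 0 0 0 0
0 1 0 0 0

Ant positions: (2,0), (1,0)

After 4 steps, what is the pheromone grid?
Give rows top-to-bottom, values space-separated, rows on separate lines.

After step 1: ants at (1,0),(0,0)
  1 0 0 0 0
  1 0 2 0 2
  0 0 0 0 0
  0 0 0 0 0
After step 2: ants at (0,0),(1,0)
  2 0 0 0 0
  2 0 1 0 1
  0 0 0 0 0
  0 0 0 0 0
After step 3: ants at (1,0),(0,0)
  3 0 0 0 0
  3 0 0 0 0
  0 0 0 0 0
  0 0 0 0 0
After step 4: ants at (0,0),(1,0)
  4 0 0 0 0
  4 0 0 0 0
  0 0 0 0 0
  0 0 0 0 0

4 0 0 0 0
4 0 0 0 0
0 0 0 0 0
0 0 0 0 0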